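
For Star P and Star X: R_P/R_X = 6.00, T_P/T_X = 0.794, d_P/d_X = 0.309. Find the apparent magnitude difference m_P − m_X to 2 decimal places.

L_P/L_X = (6.00)²(0.794)⁴ = 14.31.
F_P/F_X = (L_P/L_X)/(d_P/d_X)² = 14.31/0.09548 = 149.9.
m_P − m_X = −2.5 log₁₀(149.9) = -5.44.

-5.44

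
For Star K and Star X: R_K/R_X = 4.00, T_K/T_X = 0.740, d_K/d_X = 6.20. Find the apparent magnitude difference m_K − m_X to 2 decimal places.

2.26

L_K/L_X = (4.00)²(0.740)⁴ = 4.798.
F_K/F_X = (L_K/L_X)/(d_K/d_X)² = 4.798/38.44 = 0.1248.
m_K − m_X = −2.5 log₁₀(0.1248) = 2.26.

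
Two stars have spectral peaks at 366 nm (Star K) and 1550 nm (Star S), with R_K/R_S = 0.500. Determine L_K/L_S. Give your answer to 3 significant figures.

Wien's law gives T ∝ 1/λ_max, so T_K/T_S = λ_S/λ_K = 1550/366 = 4.235.
Then L ∝ R²T⁴ gives L_K/L_S = (0.500)² × (4.235)⁴ = 0.2500 × 321.7 = 80.42.

80.4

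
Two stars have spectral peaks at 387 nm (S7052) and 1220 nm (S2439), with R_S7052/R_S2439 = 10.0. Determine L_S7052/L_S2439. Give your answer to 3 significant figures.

9.88×10^3

Wien's law gives T ∝ 1/λ_max, so T_S7052/T_S2439 = λ_S2439/λ_S7052 = 1220/387 = 3.152.
Then L ∝ R²T⁴ gives L_S7052/L_S2439 = (10.0)² × (3.152)⁴ = 100.0 × 98.76 = 9876.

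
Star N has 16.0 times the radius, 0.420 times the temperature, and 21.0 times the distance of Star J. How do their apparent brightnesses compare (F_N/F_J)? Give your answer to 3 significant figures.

0.0181

L_N/L_J = (R_N/R_J)²(T_N/T_J)⁴ = (16.0)² × (0.420)⁴ = 7.966.
F_N/F_J = (L_N/L_J)/(d_N/d_J)² = 7.966 / (21.0)² = 0.01806.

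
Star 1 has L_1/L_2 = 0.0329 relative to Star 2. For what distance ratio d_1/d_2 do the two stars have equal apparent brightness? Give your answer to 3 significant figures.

0.181

Equal flux requires L_1/d_1² = L_2/d_2², so d_1/d_2 = √(L_1/L_2)
= √(0.0329) = 0.1814.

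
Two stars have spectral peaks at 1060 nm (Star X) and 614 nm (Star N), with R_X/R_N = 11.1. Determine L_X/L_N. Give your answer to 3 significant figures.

Wien's law gives T ∝ 1/λ_max, so T_X/T_N = λ_N/λ_X = 614/1060 = 0.5792.
Then L ∝ R²T⁴ gives L_X/L_N = (11.1)² × (0.5792)⁴ = 123.2 × 0.1126 = 13.87.

13.9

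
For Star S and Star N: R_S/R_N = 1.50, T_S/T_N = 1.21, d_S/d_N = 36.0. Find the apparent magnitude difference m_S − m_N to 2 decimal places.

6.07

L_S/L_N = (1.50)²(1.21)⁴ = 4.823.
F_S/F_N = (L_S/L_N)/(d_S/d_N)² = 4.823/1296 = 0.003722.
m_S − m_N = −2.5 log₁₀(0.003722) = 6.07.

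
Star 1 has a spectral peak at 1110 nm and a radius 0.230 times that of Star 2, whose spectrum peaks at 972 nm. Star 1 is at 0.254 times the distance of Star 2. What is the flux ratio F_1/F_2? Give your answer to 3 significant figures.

0.482

Wien's law: T_1/T_2 = λ_2/λ_1 = 972/1110 = 0.8757.
L_1/L_2 = (R_1/R_2)²(T_1/T_2)⁴ = (0.230)²(0.8757)⁴ = 0.03110.
F_1/F_2 = (L_1/L_2)/(d_1/d_2)² = 0.03110/(0.254)² = 0.4821.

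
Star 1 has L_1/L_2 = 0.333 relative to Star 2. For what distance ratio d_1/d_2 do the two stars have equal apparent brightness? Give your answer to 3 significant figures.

0.577

Equal flux requires L_1/d_1² = L_2/d_2², so d_1/d_2 = √(L_1/L_2)
= √(0.333) = 0.5771.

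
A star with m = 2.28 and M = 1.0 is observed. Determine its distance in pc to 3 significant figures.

18.0 pc

m − M = 5 log₁₀(d/10 pc)
2.28 − (1.0) = 1.28 = 5 log₁₀(d/10)
d = 10 × 10^(1.28/5) = 10 × 10^0.256 = 18.03 pc.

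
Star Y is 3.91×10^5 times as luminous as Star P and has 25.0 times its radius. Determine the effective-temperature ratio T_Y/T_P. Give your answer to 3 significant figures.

5.00

L ∝ R²T⁴ gives T ∝ (L/R²)^(1/4), so
T_Y/T_P = (3.91×10^5 / 25.0²)^(1/4) = (625.6)^(1/4) = 5.001.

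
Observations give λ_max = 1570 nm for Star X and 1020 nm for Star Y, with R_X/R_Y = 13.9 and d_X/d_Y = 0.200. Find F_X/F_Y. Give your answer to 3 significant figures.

861

Wien's law: T_X/T_Y = λ_Y/λ_X = 1020/1570 = 0.6497.
L_X/L_Y = (R_X/R_Y)²(T_X/T_Y)⁴ = (13.9)²(0.6497)⁴ = 34.42.
F_X/F_Y = (L_X/L_Y)/(d_X/d_Y)² = 34.42/(0.200)² = 860.5.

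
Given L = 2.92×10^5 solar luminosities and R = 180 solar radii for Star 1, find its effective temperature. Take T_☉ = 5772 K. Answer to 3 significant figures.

1.00×10^4 K

T/T_☉ = (L/L_☉)^(1/4) / (R/R_☉)^(1/2)
T = 5772 × (2.92×10^5)^(1/4) / √(180) = 5772 × 23.25 / 13.42 = 1.000×10^4 K.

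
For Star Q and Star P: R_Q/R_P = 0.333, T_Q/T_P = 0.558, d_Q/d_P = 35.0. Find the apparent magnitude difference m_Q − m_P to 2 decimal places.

L_Q/L_P = (0.333)²(0.558)⁴ = 0.01075.
F_Q/F_P = (L_Q/L_P)/(d_Q/d_P)² = 0.01075/1225 = 8.776×10^-6.
m_Q − m_P = −2.5 log₁₀(8.776×10^-6) = 12.64.

12.64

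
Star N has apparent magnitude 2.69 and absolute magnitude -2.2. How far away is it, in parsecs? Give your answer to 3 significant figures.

95.1 pc

m − M = 5 log₁₀(d/10 pc)
2.69 − (-2.2) = 4.89 = 5 log₁₀(d/10)
d = 10 × 10^(4.89/5) = 10 × 10^0.978 = 95.06 pc.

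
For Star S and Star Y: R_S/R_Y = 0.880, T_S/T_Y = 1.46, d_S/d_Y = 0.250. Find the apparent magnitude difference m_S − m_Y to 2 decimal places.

L_S/L_Y = (0.880)²(1.46)⁴ = 3.519.
F_S/F_Y = (L_S/L_Y)/(d_S/d_Y)² = 3.519/0.06250 = 56.30.
m_S − m_Y = −2.5 log₁₀(56.30) = -4.38.

-4.38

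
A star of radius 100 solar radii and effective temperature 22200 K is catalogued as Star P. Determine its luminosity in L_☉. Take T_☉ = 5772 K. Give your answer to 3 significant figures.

2.19×10^6 L_☉

L/L_☉ = (R/R_☉)² (T/T_☉)⁴ = (100)² × (22200/5772)⁴
       = 1.000×10^4 × (3.846)⁴ = 1.000×10^4 × 218.8 = 2.188×10^6.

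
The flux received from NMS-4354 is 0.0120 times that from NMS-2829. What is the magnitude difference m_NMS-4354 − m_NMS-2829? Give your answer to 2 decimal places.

m_NMS-4354 − m_NMS-2829 = −2.5 log₁₀(F_NMS-4354/F_NMS-2829) = −2.5 log₁₀(0.0120) = −2.5 × (-1.921) = 4.802.

4.80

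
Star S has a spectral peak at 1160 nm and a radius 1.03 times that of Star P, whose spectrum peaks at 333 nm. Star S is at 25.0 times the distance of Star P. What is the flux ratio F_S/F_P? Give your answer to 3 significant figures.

Wien's law: T_S/T_P = λ_P/λ_S = 333/1160 = 0.2871.
L_S/L_P = (R_S/R_P)²(T_S/T_P)⁴ = (1.03)²(0.2871)⁴ = 0.007205.
F_S/F_P = (L_S/L_P)/(d_S/d_P)² = 0.007205/(25.0)² = 1.153×10^-5.

1.15×10^-5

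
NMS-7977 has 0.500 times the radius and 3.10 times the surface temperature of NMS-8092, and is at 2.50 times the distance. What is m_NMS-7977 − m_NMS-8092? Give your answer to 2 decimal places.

-1.42

L_NMS-7977/L_NMS-8092 = (0.500)²(3.10)⁴ = 23.09.
F_NMS-7977/F_NMS-8092 = (L_NMS-7977/L_NMS-8092)/(d_NMS-7977/d_NMS-8092)² = 23.09/6.250 = 3.694.
m_NMS-7977 − m_NMS-8092 = −2.5 log₁₀(3.694) = -1.42.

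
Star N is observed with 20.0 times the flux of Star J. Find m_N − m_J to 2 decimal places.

-3.25

m_N − m_J = −2.5 log₁₀(F_N/F_J) = −2.5 log₁₀(20.0) = −2.5 × (1.301) = -3.253.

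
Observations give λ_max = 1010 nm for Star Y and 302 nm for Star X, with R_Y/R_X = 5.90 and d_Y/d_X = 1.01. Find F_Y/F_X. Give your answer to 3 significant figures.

0.273

Wien's law: T_Y/T_X = λ_X/λ_Y = 302/1010 = 0.2990.
L_Y/L_X = (R_Y/R_X)²(T_Y/T_X)⁴ = (5.90)²(0.2990)⁴ = 0.2783.
F_Y/F_X = (L_Y/L_X)/(d_Y/d_X)² = 0.2783/(1.01)² = 0.2728.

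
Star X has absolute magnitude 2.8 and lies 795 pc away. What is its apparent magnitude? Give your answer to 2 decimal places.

m = M + 5 log₁₀(d/10 pc) = 2.8 + 5 log₁₀(795/10)
  = 2.8 + 5 × 1.900 = 2.8 + 9.50 = 12.30.

12.30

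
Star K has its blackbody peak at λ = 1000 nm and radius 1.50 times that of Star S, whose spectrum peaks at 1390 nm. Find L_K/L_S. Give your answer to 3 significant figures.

8.40

Wien's law gives T ∝ 1/λ_max, so T_K/T_S = λ_S/λ_K = 1390/1000 = 1.390.
Then L ∝ R²T⁴ gives L_K/L_S = (1.50)² × (1.390)⁴ = 2.250 × 3.733 = 8.399.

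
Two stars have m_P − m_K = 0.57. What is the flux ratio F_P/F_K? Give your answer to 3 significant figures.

F_P/F_K = 10^(−(m_P − m_K)/2.5) = 10^(-0.57/2.5) = 10^-0.228 = 0.5916.

0.592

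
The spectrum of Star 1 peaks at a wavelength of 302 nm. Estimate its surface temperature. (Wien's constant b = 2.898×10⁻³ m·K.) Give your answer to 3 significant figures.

T = b/λ_max = 2.898×10⁻³ / (302×10⁻⁹) = 9596 K.

9.60×10^3 K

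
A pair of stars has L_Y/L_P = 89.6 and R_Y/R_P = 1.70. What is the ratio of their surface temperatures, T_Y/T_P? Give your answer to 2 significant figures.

2.4

L ∝ R²T⁴ gives T ∝ (L/R²)^(1/4), so
T_Y/T_P = (89.6 / 1.70²)^(1/4) = (31.00)^(1/4) = 2.360.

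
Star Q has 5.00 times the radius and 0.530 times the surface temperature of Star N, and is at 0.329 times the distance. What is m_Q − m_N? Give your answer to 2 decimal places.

-3.15

L_Q/L_N = (5.00)²(0.530)⁴ = 1.973.
F_Q/F_N = (L_Q/L_N)/(d_Q/d_N)² = 1.973/0.1082 = 18.22.
m_Q − m_N = −2.5 log₁₀(18.22) = -3.15.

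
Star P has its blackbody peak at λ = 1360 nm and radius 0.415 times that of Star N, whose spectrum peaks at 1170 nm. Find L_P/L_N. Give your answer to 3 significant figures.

Wien's law gives T ∝ 1/λ_max, so T_P/T_N = λ_N/λ_P = 1170/1360 = 0.8603.
Then L ∝ R²T⁴ gives L_P/L_N = (0.415)² × (0.8603)⁴ = 0.1722 × 0.5478 = 0.09434.

0.0943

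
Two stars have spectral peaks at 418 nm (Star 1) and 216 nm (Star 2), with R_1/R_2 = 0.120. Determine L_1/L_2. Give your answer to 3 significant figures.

0.00103

Wien's law gives T ∝ 1/λ_max, so T_1/T_2 = λ_2/λ_1 = 216/418 = 0.5167.
Then L ∝ R²T⁴ gives L_1/L_2 = (0.120)² × (0.5167)⁴ = 0.01440 × 0.07130 = 0.001027.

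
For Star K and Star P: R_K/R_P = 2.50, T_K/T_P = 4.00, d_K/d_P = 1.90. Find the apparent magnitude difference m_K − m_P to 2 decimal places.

-6.62

L_K/L_P = (2.50)²(4.00)⁴ = 1600.
F_K/F_P = (L_K/L_P)/(d_K/d_P)² = 1600/3.610 = 443.2.
m_K − m_P = −2.5 log₁₀(443.2) = -6.62.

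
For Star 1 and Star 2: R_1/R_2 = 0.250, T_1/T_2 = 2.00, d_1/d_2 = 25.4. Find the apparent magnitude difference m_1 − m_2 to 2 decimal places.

7.02

L_1/L_2 = (0.250)²(2.00)⁴ = 1.000.
F_1/F_2 = (L_1/L_2)/(d_1/d_2)² = 1.000/645.2 = 0.001550.
m_1 − m_2 = −2.5 log₁₀(0.001550) = 7.02.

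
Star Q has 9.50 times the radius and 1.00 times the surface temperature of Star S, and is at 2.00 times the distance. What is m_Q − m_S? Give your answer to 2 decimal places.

-3.38

L_Q/L_S = (9.50)²(1.00)⁴ = 90.25.
F_Q/F_S = (L_Q/L_S)/(d_Q/d_S)² = 90.25/4.000 = 22.56.
m_Q − m_S = −2.5 log₁₀(22.56) = -3.38.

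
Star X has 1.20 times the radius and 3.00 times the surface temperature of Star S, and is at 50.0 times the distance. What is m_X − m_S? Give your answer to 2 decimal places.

L_X/L_S = (1.20)²(3.00)⁴ = 116.6.
F_X/F_S = (L_X/L_S)/(d_X/d_S)² = 116.6/2500 = 0.04666.
m_X − m_S = −2.5 log₁₀(0.04666) = 3.33.

3.33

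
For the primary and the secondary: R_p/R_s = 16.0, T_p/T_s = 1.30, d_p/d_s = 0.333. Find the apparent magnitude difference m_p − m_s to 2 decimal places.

-9.55

L_p/L_s = (16.0)²(1.30)⁴ = 731.2.
F_p/F_s = (L_p/L_s)/(d_p/d_s)² = 731.2/0.1109 = 6594.
m_p − m_s = −2.5 log₁₀(6594) = -9.55.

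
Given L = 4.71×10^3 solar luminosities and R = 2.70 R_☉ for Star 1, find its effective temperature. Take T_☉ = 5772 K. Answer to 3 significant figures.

2.91×10^4 K

T/T_☉ = (L/L_☉)^(1/4) / (R/R_☉)^(1/2)
T = 5772 × (4.71×10^3)^(1/4) / √(2.70) = 5772 × 8.284 / 1.643 = 2.910×10^4 K.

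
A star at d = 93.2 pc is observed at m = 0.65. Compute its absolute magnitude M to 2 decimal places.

-4.20

M = m − 5 log₁₀(d/10 pc) = 0.65 − 5 log₁₀(93.2/10)
  = 0.65 − 5 × 0.969 = 0.65 − 4.85 = -4.20.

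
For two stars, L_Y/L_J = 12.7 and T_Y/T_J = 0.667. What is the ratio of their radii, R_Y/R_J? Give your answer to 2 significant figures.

8.0

L ∝ R²T⁴ gives R ∝ √L / T², so
R_Y/R_J = √(12.7) / (0.667)² = 3.564 / 0.4449 = 8.010.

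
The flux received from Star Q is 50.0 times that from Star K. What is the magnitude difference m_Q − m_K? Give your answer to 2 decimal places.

m_Q − m_K = −2.5 log₁₀(F_Q/F_K) = −2.5 log₁₀(50.0) = −2.5 × (1.699) = -4.247.

-4.25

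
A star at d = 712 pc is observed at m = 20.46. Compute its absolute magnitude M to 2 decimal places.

M = m − 5 log₁₀(d/10 pc) = 20.46 − 5 log₁₀(712/10)
  = 20.46 − 5 × 1.852 = 20.46 − 9.26 = 11.20.

11.20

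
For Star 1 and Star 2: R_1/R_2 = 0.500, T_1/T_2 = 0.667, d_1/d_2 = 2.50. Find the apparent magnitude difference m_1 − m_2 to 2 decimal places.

L_1/L_2 = (0.500)²(0.667)⁴ = 0.04948.
F_1/F_2 = (L_1/L_2)/(d_1/d_2)² = 0.04948/6.250 = 0.007917.
m_1 − m_2 = −2.5 log₁₀(0.007917) = 5.25.

5.25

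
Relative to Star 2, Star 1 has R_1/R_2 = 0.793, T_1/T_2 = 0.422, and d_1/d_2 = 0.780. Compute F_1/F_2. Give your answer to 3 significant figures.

L_1/L_2 = (R_1/R_2)²(T_1/T_2)⁴ = (0.793)² × (0.422)⁴ = 0.01994.
F_1/F_2 = (L_1/L_2)/(d_1/d_2)² = 0.01994 / (0.780)² = 0.03278.

0.0328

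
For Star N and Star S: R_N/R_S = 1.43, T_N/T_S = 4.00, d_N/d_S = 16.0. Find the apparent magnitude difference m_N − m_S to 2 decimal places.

-0.78

L_N/L_S = (1.43)²(4.00)⁴ = 523.5.
F_N/F_S = (L_N/L_S)/(d_N/d_S)² = 523.5/256.0 = 2.045.
m_N − m_S = −2.5 log₁₀(2.045) = -0.78.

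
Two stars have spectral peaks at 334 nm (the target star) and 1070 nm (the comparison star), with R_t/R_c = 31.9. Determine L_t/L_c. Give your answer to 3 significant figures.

1.07×10^5

Wien's law gives T ∝ 1/λ_max, so T_t/T_c = λ_c/λ_t = 1070/334 = 3.204.
Then L ∝ R²T⁴ gives L_t/L_c = (31.9)² × (3.204)⁴ = 1018 × 105.3 = 1.072×10^5.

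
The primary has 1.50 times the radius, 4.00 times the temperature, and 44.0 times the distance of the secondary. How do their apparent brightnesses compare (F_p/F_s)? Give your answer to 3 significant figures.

L_p/L_s = (R_p/R_s)²(T_p/T_s)⁴ = (1.50)² × (4.00)⁴ = 576.0.
F_p/F_s = (L_p/L_s)/(d_p/d_s)² = 576.0 / (44.0)² = 0.2975.

0.298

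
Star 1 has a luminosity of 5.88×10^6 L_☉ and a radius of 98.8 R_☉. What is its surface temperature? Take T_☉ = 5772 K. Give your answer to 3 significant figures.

T/T_☉ = (L/L_☉)^(1/4) / (R/R_☉)^(1/2)
T = 5772 × (5.88×10^6)^(1/4) / √(98.8) = 5772 × 49.24 / 9.940 = 2.860×10^4 K.

2.86×10^4 K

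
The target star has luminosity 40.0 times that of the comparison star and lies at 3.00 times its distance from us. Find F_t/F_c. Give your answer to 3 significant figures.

F = L/(4πd²), so F_t/F_c = (L_t/L_c) / (d_t/d_c)²
= 40.0 / (3.00)² = 40.0 / 9.000 = 4.444.

4.44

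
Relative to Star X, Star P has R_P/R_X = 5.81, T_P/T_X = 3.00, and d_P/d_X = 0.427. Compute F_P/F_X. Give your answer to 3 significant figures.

L_P/L_X = (R_P/R_X)²(T_P/T_X)⁴ = (5.81)² × (3.00)⁴ = 2734.
F_P/F_X = (L_P/L_X)/(d_P/d_X)² = 2734 / (0.427)² = 1.500×10^4.

1.50×10^4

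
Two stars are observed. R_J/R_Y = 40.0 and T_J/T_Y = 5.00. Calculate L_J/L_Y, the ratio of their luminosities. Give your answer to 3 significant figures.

1.00×10^6

From the Stefan–Boltzmann law, L ∝ R²T⁴, so
L_J/L_Y = (R_J/R_Y)² (T_J/T_Y)⁴ = (40.0)² × (5.00)⁴ = 1600 × 625.0 = 1.000×10^6.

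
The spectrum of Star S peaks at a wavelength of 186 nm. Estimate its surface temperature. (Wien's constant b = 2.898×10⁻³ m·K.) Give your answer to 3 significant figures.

1.56×10^4 K

T = b/λ_max = 2.898×10⁻³ / (186×10⁻⁹) = 1.558×10^4 K.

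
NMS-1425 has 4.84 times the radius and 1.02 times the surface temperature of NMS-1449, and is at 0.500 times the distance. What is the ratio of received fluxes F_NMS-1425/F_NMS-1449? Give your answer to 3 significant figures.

101

L_NMS-1425/L_NMS-1449 = (R_NMS-1425/R_NMS-1449)²(T_NMS-1425/T_NMS-1449)⁴ = (4.84)² × (1.02)⁴ = 25.36.
F_NMS-1425/F_NMS-1449 = (L_NMS-1425/L_NMS-1449)/(d_NMS-1425/d_NMS-1449)² = 25.36 / (0.500)² = 101.4.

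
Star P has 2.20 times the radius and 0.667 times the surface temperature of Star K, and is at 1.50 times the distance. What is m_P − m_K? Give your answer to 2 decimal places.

0.93

L_P/L_K = (2.20)²(0.667)⁴ = 0.9580.
F_P/F_K = (L_P/L_K)/(d_P/d_K)² = 0.9580/2.250 = 0.4258.
m_P − m_K = −2.5 log₁₀(0.4258) = 0.93.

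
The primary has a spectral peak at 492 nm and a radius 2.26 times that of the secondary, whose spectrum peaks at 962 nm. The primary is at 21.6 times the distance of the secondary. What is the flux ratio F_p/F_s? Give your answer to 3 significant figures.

0.160

Wien's law: T_p/T_s = λ_s/λ_p = 962/492 = 1.955.
L_p/L_s = (R_p/R_s)²(T_p/T_s)⁴ = (2.26)²(1.955)⁴ = 74.65.
F_p/F_s = (L_p/L_s)/(d_p/d_s)² = 74.65/(21.6)² = 0.1600.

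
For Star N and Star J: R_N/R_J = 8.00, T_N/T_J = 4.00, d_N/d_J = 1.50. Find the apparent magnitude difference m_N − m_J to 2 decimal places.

L_N/L_J = (8.00)²(4.00)⁴ = 1.638×10^4.
F_N/F_J = (L_N/L_J)/(d_N/d_J)² = 1.638×10^4/2.250 = 7282.
m_N − m_J = −2.5 log₁₀(7282) = -9.66.

-9.66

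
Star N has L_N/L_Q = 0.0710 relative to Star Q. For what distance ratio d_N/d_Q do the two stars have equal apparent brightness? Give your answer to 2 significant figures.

Equal flux requires L_N/d_N² = L_Q/d_Q², so d_N/d_Q = √(L_N/L_Q)
= √(0.0710) = 0.2665.

0.27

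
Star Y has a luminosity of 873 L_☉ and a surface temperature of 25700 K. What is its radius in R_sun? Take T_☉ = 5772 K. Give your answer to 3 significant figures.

R/R_☉ = √(L/L_☉) / (T/T_☉)² = √(873) / (4.453)²
       = 29.55 / 19.83 = 1.490.

1.49 R_sun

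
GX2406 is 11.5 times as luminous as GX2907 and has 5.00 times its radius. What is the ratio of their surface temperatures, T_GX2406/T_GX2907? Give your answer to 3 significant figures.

L ∝ R²T⁴ gives T ∝ (L/R²)^(1/4), so
T_GX2406/T_GX2907 = (11.5 / 5.00²)^(1/4) = (0.4600)^(1/4) = 0.8235.

0.824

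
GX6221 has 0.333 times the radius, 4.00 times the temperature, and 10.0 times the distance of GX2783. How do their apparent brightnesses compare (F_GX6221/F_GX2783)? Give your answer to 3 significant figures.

0.284

L_GX6221/L_GX2783 = (R_GX6221/R_GX2783)²(T_GX6221/T_GX2783)⁴ = (0.333)² × (4.00)⁴ = 28.39.
F_GX6221/F_GX2783 = (L_GX6221/L_GX2783)/(d_GX6221/d_GX2783)² = 28.39 / (10.0)² = 0.2839.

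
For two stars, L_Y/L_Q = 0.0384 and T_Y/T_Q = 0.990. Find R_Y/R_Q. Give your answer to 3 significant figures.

L ∝ R²T⁴ gives R ∝ √L / T², so
R_Y/R_Q = √(0.0384) / (0.990)² = 0.1960 / 0.9801 = 0.1999.

0.200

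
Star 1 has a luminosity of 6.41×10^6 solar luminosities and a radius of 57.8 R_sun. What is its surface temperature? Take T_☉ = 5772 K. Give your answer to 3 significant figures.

3.82×10^4 K

T/T_☉ = (L/L_☉)^(1/4) / (R/R_☉)^(1/2)
T = 5772 × (6.41×10^6)^(1/4) / √(57.8) = 5772 × 50.32 / 7.603 = 3.820×10^4 K.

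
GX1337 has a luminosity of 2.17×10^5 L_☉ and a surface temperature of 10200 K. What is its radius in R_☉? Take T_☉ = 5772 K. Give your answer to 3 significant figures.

R/R_☉ = √(L/L_☉) / (T/T_☉)² = √(2.17×10^5) / (1.767)²
       = 465.8 / 3.123 = 149.2.

149 R_☉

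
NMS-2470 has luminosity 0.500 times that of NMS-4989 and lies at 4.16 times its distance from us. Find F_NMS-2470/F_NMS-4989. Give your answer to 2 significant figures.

F = L/(4πd²), so F_NMS-2470/F_NMS-4989 = (L_NMS-2470/L_NMS-4989) / (d_NMS-2470/d_NMS-4989)²
= 0.500 / (4.16)² = 0.500 / 17.31 = 0.02889.

0.029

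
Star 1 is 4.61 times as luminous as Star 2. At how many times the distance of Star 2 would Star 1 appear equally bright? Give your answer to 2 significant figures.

2.1

Equal flux requires L_1/d_1² = L_2/d_2², so d_1/d_2 = √(L_1/L_2)
= √(4.61) = 2.147.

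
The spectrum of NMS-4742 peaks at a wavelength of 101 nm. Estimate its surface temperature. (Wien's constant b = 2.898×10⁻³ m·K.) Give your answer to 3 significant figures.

T = b/λ_max = 2.898×10⁻³ / (101×10⁻⁹) = 2.869×10^4 K.

2.87×10^4 K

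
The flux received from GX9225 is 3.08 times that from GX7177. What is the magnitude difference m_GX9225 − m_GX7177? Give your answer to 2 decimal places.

-1.22

m_GX9225 − m_GX7177 = −2.5 log₁₀(F_GX9225/F_GX7177) = −2.5 log₁₀(3.08) = −2.5 × (0.489) = -1.221.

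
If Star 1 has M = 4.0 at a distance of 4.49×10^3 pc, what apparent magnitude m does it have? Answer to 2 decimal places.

17.26

m = M + 5 log₁₀(d/10 pc) = 4.0 + 5 log₁₀(4.49×10^3/10)
  = 4.0 + 5 × 2.652 = 4.0 + 13.26 = 17.26.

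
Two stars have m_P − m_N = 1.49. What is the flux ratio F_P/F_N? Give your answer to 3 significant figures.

0.254

F_P/F_N = 10^(−(m_P − m_N)/2.5) = 10^(-1.49/2.5) = 10^-0.596 = 0.2535.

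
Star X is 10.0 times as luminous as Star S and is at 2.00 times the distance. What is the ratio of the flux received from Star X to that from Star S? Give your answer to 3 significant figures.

F = L/(4πd²), so F_X/F_S = (L_X/L_S) / (d_X/d_S)²
= 10.0 / (2.00)² = 10.0 / 4.000 = 2.500.

2.50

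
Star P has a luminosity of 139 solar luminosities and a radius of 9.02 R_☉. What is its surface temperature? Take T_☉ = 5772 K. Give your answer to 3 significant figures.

T/T_☉ = (L/L_☉)^(1/4) / (R/R_☉)^(1/2)
T = 5772 × (139)^(1/4) / √(9.02) = 5772 × 3.434 / 3.003 = 6599 K.

6.60×10^3 K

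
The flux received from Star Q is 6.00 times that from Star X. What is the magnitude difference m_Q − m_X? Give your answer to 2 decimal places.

-1.95

m_Q − m_X = −2.5 log₁₀(F_Q/F_X) = −2.5 log₁₀(6.00) = −2.5 × (0.778) = -1.945.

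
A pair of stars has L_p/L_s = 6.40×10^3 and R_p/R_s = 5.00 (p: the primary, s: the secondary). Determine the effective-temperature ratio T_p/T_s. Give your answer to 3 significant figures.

4.00

L ∝ R²T⁴ gives T ∝ (L/R²)^(1/4), so
T_p/T_s = (6.40×10^3 / 5.00²)^(1/4) = (256.0)^(1/4) = 4.000.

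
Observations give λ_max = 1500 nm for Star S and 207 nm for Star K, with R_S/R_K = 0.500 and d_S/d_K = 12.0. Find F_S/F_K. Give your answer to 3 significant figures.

6.30×10^-7

Wien's law: T_S/T_K = λ_K/λ_S = 207/1500 = 0.1380.
L_S/L_K = (R_S/R_K)²(T_S/T_K)⁴ = (0.500)²(0.1380)⁴ = 9.067×10^-5.
F_S/F_K = (L_S/L_K)/(d_S/d_K)² = 9.067×10^-5/(12.0)² = 6.296×10^-7.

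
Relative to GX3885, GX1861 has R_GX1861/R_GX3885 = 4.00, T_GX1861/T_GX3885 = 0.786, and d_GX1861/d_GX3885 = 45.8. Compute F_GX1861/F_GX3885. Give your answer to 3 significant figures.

0.00291

L_GX1861/L_GX3885 = (R_GX1861/R_GX3885)²(T_GX1861/T_GX3885)⁴ = (4.00)² × (0.786)⁴ = 6.107.
F_GX1861/F_GX3885 = (L_GX1861/L_GX3885)/(d_GX1861/d_GX3885)² = 6.107 / (45.8)² = 0.002911.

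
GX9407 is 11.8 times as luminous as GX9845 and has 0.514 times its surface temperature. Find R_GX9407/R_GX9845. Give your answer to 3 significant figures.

13.0

L ∝ R²T⁴ gives R ∝ √L / T², so
R_GX9407/R_GX9845 = √(11.8) / (0.514)² = 3.435 / 0.2642 = 13.00.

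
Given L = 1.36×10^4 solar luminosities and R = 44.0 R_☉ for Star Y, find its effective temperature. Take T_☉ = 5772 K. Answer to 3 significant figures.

9.40×10^3 K

T/T_☉ = (L/L_☉)^(1/4) / (R/R_☉)^(1/2)
T = 5772 × (1.36×10^4)^(1/4) / √(44.0) = 5772 × 10.80 / 6.633 = 9397 K.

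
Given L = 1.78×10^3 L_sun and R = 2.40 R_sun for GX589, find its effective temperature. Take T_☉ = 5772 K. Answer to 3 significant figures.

2.42×10^4 K

T/T_☉ = (L/L_☉)^(1/4) / (R/R_☉)^(1/2)
T = 5772 × (1.78×10^3)^(1/4) / √(2.40) = 5772 × 6.495 / 1.549 = 2.420×10^4 K.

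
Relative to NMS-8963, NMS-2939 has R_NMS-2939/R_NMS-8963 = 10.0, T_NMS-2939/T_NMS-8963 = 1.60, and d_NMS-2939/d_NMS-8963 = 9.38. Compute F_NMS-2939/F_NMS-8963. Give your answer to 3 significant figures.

7.45

L_NMS-2939/L_NMS-8963 = (R_NMS-2939/R_NMS-8963)²(T_NMS-2939/T_NMS-8963)⁴ = (10.0)² × (1.60)⁴ = 655.4.
F_NMS-2939/F_NMS-8963 = (L_NMS-2939/L_NMS-8963)/(d_NMS-2939/d_NMS-8963)² = 655.4 / (9.38)² = 7.449.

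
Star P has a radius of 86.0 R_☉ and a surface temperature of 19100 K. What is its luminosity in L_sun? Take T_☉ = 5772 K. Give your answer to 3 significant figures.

8.87×10^5 L_sun

L/L_☉ = (R/R_☉)² (T/T_☉)⁴ = (86.0)² × (19100/5772)⁴
       = 7396 × (3.309)⁴ = 7396 × 119.9 = 8.868×10^5.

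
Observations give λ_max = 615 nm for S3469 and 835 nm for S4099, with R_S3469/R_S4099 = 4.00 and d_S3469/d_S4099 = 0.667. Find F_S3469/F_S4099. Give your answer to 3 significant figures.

Wien's law: T_S3469/T_S4099 = λ_S4099/λ_S3469 = 835/615 = 1.358.
L_S3469/L_S4099 = (R_S3469/R_S4099)²(T_S3469/T_S4099)⁴ = (4.00)²(1.358)⁴ = 54.37.
F_S3469/F_S4099 = (L_S3469/L_S4099)/(d_S3469/d_S4099)² = 54.37/(0.667)² = 122.2.

122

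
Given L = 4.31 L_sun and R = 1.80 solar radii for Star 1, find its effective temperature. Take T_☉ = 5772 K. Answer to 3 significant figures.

6.20×10^3 K

T/T_☉ = (L/L_☉)^(1/4) / (R/R_☉)^(1/2)
T = 5772 × (4.31)^(1/4) / √(1.80) = 5772 × 1.441 / 1.342 = 6199 K.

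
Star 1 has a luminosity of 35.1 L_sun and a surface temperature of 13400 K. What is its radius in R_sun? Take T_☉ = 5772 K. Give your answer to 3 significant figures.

1.10 R_sun

R/R_☉ = √(L/L_☉) / (T/T_☉)² = √(35.1) / (2.322)²
       = 5.925 / 5.390 = 1.099.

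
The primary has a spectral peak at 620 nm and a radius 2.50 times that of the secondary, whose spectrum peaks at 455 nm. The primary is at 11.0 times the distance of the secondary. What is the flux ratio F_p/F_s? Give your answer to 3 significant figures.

Wien's law: T_p/T_s = λ_s/λ_p = 455/620 = 0.7339.
L_p/L_s = (R_p/R_s)²(T_p/T_s)⁴ = (2.50)²(0.7339)⁴ = 1.813.
F_p/F_s = (L_p/L_s)/(d_p/d_s)² = 1.813/(11.0)² = 0.01498.

0.0150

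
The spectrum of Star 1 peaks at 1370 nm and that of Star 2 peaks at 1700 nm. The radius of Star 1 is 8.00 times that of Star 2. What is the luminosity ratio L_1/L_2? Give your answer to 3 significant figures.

Wien's law gives T ∝ 1/λ_max, so T_1/T_2 = λ_2/λ_1 = 1700/1370 = 1.241.
Then L ∝ R²T⁴ gives L_1/L_2 = (8.00)² × (1.241)⁴ = 64.00 × 2.371 = 151.7.

152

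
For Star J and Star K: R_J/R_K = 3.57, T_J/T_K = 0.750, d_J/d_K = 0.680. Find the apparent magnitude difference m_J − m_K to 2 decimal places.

L_J/L_K = (3.57)²(0.750)⁴ = 4.033.
F_J/F_K = (L_J/L_K)/(d_J/d_K)² = 4.033/0.4624 = 8.721.
m_J − m_K = −2.5 log₁₀(8.721) = -2.35.

-2.35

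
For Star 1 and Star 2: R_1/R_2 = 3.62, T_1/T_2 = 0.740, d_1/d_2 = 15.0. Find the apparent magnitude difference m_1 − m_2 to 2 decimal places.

4.39

L_1/L_2 = (3.62)²(0.740)⁴ = 3.930.
F_1/F_2 = (L_1/L_2)/(d_1/d_2)² = 3.930/225.0 = 0.01746.
m_1 − m_2 = −2.5 log₁₀(0.01746) = 4.39.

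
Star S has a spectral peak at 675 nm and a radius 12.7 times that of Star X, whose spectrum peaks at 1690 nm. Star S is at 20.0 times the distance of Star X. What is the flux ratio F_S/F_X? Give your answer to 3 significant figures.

15.8

Wien's law: T_S/T_X = λ_X/λ_S = 1690/675 = 2.504.
L_S/L_X = (R_S/R_X)²(T_S/T_X)⁴ = (12.7)²(2.504)⁴ = 6338.
F_S/F_X = (L_S/L_X)/(d_S/d_X)² = 6338/(20.0)² = 15.84.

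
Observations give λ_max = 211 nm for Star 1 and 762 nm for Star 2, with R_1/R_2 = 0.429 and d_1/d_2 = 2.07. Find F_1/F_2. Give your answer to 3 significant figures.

7.31

Wien's law: T_1/T_2 = λ_2/λ_1 = 762/211 = 3.611.
L_1/L_2 = (R_1/R_2)²(T_1/T_2)⁴ = (0.429)²(3.611)⁴ = 31.30.
F_1/F_2 = (L_1/L_2)/(d_1/d_2)² = 31.30/(2.07)² = 7.306.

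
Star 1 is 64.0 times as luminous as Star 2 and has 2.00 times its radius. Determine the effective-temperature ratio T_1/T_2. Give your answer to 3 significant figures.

L ∝ R²T⁴ gives T ∝ (L/R²)^(1/4), so
T_1/T_2 = (64.0 / 2.00²)^(1/4) = (16.00)^(1/4) = 2.000.

2.00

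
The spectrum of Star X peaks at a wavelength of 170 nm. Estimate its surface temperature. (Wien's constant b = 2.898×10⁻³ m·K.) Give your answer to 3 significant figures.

T = b/λ_max = 2.898×10⁻³ / (170×10⁻⁹) = 1.705×10^4 K.

1.70×10^4 K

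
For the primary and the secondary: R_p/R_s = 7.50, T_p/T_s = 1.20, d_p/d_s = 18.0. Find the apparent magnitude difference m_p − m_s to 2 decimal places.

1.11

L_p/L_s = (7.50)²(1.20)⁴ = 116.6.
F_p/F_s = (L_p/L_s)/(d_p/d_s)² = 116.6/324.0 = 0.3600.
m_p − m_s = −2.5 log₁₀(0.3600) = 1.11.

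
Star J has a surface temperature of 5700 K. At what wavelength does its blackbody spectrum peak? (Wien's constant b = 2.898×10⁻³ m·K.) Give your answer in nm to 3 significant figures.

λ_max = b/T = 2.898×10⁻³ / 5700 = 5.08×10^-7 m = 508.4 nm.

508 nm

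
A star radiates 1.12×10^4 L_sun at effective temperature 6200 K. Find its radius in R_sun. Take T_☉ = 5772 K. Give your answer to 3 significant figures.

91.7 R_sun

R/R_☉ = √(L/L_☉) / (T/T_☉)² = √(1.12×10^4) / (1.074)²
       = 105.8 / 1.154 = 91.72.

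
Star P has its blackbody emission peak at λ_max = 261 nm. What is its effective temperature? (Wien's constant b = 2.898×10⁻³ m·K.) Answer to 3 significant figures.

T = b/λ_max = 2.898×10⁻³ / (261×10⁻⁹) = 1.110×10^4 K.

1.11×10^4 K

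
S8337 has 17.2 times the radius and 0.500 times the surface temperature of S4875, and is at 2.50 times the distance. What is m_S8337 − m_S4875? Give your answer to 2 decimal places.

-1.18

L_S8337/L_S4875 = (17.2)²(0.500)⁴ = 18.49.
F_S8337/F_S4875 = (L_S8337/L_S4875)/(d_S8337/d_S4875)² = 18.49/6.250 = 2.958.
m_S8337 − m_S4875 = −2.5 log₁₀(2.958) = -1.18.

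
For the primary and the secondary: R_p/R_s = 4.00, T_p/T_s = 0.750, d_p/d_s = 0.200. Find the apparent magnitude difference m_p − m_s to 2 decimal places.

-5.26

L_p/L_s = (4.00)²(0.750)⁴ = 5.062.
F_p/F_s = (L_p/L_s)/(d_p/d_s)² = 5.062/0.04000 = 126.6.
m_p − m_s = −2.5 log₁₀(126.6) = -5.26.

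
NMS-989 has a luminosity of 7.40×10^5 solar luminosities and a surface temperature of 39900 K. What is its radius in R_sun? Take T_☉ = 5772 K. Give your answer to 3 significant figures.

18.0 R_sun

R/R_☉ = √(L/L_☉) / (T/T_☉)² = √(7.40×10^5) / (6.913)²
       = 860.2 / 47.79 = 18.00.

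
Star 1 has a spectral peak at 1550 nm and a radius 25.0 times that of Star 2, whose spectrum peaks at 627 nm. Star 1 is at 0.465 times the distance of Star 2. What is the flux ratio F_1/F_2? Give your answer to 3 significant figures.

Wien's law: T_1/T_2 = λ_2/λ_1 = 627/1550 = 0.4045.
L_1/L_2 = (R_1/R_2)²(T_1/T_2)⁴ = (25.0)²(0.4045)⁴ = 16.73.
F_1/F_2 = (L_1/L_2)/(d_1/d_2)² = 16.73/(0.465)² = 77.40.

77.4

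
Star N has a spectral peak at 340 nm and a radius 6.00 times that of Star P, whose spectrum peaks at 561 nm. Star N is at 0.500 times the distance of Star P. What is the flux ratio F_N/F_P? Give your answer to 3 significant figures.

1.07×10^3

Wien's law: T_N/T_P = λ_P/λ_N = 561/340 = 1.650.
L_N/L_P = (R_N/R_P)²(T_N/T_P)⁴ = (6.00)²(1.650)⁴ = 266.8.
F_N/F_P = (L_N/L_P)/(d_N/d_P)² = 266.8/(0.500)² = 1067.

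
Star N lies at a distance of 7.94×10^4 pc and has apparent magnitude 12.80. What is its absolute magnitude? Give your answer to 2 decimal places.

-6.70

M = m − 5 log₁₀(d/10 pc) = 12.80 − 5 log₁₀(7.94×10^4/10)
  = 12.80 − 5 × 3.900 = 12.80 − 19.50 = -6.70.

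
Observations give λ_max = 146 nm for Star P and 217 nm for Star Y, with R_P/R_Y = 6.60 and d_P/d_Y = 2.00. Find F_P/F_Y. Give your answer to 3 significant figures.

53.1

Wien's law: T_P/T_Y = λ_Y/λ_P = 217/146 = 1.486.
L_P/L_Y = (R_P/R_Y)²(T_P/T_Y)⁴ = (6.60)²(1.486)⁴ = 212.6.
F_P/F_Y = (L_P/L_Y)/(d_P/d_Y)² = 212.6/(2.00)² = 53.14.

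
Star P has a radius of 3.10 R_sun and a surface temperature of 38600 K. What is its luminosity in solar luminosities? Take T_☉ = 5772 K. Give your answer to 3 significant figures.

1.92×10^4 solar luminosities

L/L_☉ = (R/R_☉)² (T/T_☉)⁴ = (3.10)² × (38600/5772)⁴
       = 9.610 × (6.687)⁴ = 9.610 × 2000 = 1.922×10^4.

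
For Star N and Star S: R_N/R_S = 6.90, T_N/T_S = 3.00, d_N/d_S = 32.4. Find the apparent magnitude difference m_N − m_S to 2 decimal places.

L_N/L_S = (6.90)²(3.00)⁴ = 3856.
F_N/F_S = (L_N/L_S)/(d_N/d_S)² = 3856/1050 = 3.674.
m_N − m_S = −2.5 log₁₀(3.674) = -1.41.

-1.41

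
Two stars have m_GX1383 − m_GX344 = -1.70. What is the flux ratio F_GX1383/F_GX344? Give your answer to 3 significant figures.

F_GX1383/F_GX344 = 10^(−(m_GX1383 − m_GX344)/2.5) = 10^(1.70/2.5) = 10^0.680 = 4.786.

4.79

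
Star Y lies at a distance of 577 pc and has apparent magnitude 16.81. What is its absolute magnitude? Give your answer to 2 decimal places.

M = m − 5 log₁₀(d/10 pc) = 16.81 − 5 log₁₀(577/10)
  = 16.81 − 5 × 1.761 = 16.81 − 8.81 = 8.00.

8.00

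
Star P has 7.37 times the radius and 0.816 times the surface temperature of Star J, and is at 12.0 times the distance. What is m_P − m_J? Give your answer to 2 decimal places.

L_P/L_J = (7.37)²(0.816)⁴ = 24.08.
F_P/F_J = (L_P/L_J)/(d_P/d_J)² = 24.08/144.0 = 0.1672.
m_P − m_J = −2.5 log₁₀(0.1672) = 1.94.

1.94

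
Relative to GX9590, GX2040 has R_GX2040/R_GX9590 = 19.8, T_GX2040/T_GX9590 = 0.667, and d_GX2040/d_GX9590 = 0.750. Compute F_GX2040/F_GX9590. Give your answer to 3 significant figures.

L_GX2040/L_GX9590 = (R_GX2040/R_GX9590)²(T_GX2040/T_GX9590)⁴ = (19.8)² × (0.667)⁴ = 77.59.
F_GX2040/F_GX9590 = (L_GX2040/L_GX9590)/(d_GX2040/d_GX9590)² = 77.59 / (0.750)² = 137.9.

138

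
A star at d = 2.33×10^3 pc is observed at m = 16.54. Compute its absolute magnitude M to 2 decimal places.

M = m − 5 log₁₀(d/10 pc) = 16.54 − 5 log₁₀(2.33×10^3/10)
  = 16.54 − 5 × 2.367 = 16.54 − 11.84 = 4.70.

4.70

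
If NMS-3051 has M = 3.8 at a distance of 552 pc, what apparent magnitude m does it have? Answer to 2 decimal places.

12.51

m = M + 5 log₁₀(d/10 pc) = 3.8 + 5 log₁₀(552/10)
  = 3.8 + 5 × 1.742 = 3.8 + 8.71 = 12.51.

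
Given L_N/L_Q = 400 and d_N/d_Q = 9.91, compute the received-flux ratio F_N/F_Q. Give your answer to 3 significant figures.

F = L/(4πd²), so F_N/F_Q = (L_N/L_Q) / (d_N/d_Q)²
= 400 / (9.91)² = 400 / 98.21 = 4.073.

4.07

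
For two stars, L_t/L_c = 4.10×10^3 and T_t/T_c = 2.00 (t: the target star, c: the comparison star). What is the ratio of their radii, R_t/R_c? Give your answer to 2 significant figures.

16

L ∝ R²T⁴ gives R ∝ √L / T², so
R_t/R_c = √(4.10×10^3) / (2.00)² = 64.03 / 4.000 = 16.01.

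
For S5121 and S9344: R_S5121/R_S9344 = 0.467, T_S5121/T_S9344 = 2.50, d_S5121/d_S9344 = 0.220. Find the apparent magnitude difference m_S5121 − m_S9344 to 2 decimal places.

L_S5121/L_S9344 = (0.467)²(2.50)⁴ = 8.519.
F_S5121/F_S9344 = (L_S5121/L_S9344)/(d_S5121/d_S9344)² = 8.519/0.04840 = 176.0.
m_S5121 − m_S9344 = −2.5 log₁₀(176.0) = -5.61.

-5.61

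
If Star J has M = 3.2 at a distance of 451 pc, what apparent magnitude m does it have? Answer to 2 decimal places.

m = M + 5 log₁₀(d/10 pc) = 3.2 + 5 log₁₀(451/10)
  = 3.2 + 5 × 1.654 = 3.2 + 8.27 = 11.47.

11.47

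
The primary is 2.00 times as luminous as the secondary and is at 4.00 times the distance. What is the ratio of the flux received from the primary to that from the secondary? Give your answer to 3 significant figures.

0.125

F = L/(4πd²), so F_p/F_s = (L_p/L_s) / (d_p/d_s)²
= 2.00 / (4.00)² = 2.00 / 16.00 = 0.1250.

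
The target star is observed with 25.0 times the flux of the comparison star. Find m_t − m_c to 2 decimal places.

-3.49

m_t − m_c = −2.5 log₁₀(F_t/F_c) = −2.5 log₁₀(25.0) = −2.5 × (1.398) = -3.495.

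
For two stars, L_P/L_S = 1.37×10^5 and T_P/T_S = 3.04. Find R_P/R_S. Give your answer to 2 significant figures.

L ∝ R²T⁴ gives R ∝ √L / T², so
R_P/R_S = √(1.37×10^5) / (3.04)² = 370.1 / 9.242 = 40.05.

40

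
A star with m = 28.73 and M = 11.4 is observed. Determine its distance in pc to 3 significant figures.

2.92×10^4 pc

m − M = 5 log₁₀(d/10 pc)
28.73 − (11.4) = 17.33 = 5 log₁₀(d/10)
d = 10 × 10^(17.33/5) = 10 × 10^3.466 = 2.924×10^4 pc.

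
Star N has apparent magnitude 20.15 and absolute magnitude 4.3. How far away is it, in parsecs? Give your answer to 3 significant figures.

m − M = 5 log₁₀(d/10 pc)
20.15 − (4.3) = 15.85 = 5 log₁₀(d/10)
d = 10 × 10^(15.85/5) = 10 × 10^3.170 = 1.479×10^4 pc.

1.48×10^4 pc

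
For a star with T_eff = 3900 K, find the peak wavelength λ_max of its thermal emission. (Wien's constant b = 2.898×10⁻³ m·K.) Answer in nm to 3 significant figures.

λ_max = b/T = 2.898×10⁻³ / 3900 = 7.43×10^-7 m = 743.1 nm.

743 nm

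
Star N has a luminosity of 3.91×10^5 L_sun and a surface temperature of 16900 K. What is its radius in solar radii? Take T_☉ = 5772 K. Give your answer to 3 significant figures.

R/R_☉ = √(L/L_☉) / (T/T_☉)² = √(3.91×10^5) / (2.928)²
       = 625.3 / 8.573 = 72.94.

72.9 solar radii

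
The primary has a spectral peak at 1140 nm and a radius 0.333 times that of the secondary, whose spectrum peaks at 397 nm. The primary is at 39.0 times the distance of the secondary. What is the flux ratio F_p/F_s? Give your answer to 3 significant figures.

1.07×10^-6

Wien's law: T_p/T_s = λ_s/λ_p = 397/1140 = 0.3482.
L_p/L_s = (R_p/R_s)²(T_p/T_s)⁴ = (0.333)²(0.3482)⁴ = 0.001631.
F_p/F_s = (L_p/L_s)/(d_p/d_s)² = 0.001631/(39.0)² = 1.072×10^-6.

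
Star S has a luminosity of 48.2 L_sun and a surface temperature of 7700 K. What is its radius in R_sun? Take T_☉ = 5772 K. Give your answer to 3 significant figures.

3.90 R_sun

R/R_☉ = √(L/L_☉) / (T/T_☉)² = √(48.2) / (1.334)²
       = 6.943 / 1.780 = 3.901.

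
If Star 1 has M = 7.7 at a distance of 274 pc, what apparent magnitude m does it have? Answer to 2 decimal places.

14.89

m = M + 5 log₁₀(d/10 pc) = 7.7 + 5 log₁₀(274/10)
  = 7.7 + 5 × 1.438 = 7.7 + 7.19 = 14.89.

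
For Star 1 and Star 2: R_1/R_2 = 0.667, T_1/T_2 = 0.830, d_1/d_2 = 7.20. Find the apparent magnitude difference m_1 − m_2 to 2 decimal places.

L_1/L_2 = (0.667)²(0.830)⁴ = 0.2111.
F_1/F_2 = (L_1/L_2)/(d_1/d_2)² = 0.2111/51.84 = 0.004073.
m_1 − m_2 = −2.5 log₁₀(0.004073) = 5.98.

5.98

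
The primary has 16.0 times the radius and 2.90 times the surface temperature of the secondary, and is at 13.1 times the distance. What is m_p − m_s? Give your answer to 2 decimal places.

L_p/L_s = (16.0)²(2.90)⁴ = 1.811×10^4.
F_p/F_s = (L_p/L_s)/(d_p/d_s)² = 1.811×10^4/171.6 = 105.5.
m_p − m_s = −2.5 log₁₀(105.5) = -5.06.

-5.06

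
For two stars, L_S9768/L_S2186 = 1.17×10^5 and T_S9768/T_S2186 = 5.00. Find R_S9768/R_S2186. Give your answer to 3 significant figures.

L ∝ R²T⁴ gives R ∝ √L / T², so
R_S9768/R_S2186 = √(1.17×10^5) / (5.00)² = 342.1 / 25.00 = 13.68.

13.7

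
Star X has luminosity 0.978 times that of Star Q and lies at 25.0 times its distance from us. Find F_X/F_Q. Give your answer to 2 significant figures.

0.0016

F = L/(4πd²), so F_X/F_Q = (L_X/L_Q) / (d_X/d_Q)²
= 0.978 / (25.0)² = 0.978 / 625.0 = 0.001565.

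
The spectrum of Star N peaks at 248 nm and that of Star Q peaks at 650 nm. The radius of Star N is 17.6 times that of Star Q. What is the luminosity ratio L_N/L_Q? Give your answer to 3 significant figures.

1.46×10^4

Wien's law gives T ∝ 1/λ_max, so T_N/T_Q = λ_Q/λ_N = 650/248 = 2.621.
Then L ∝ R²T⁴ gives L_N/L_Q = (17.6)² × (2.621)⁴ = 309.8 × 47.19 = 1.462×10^4.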